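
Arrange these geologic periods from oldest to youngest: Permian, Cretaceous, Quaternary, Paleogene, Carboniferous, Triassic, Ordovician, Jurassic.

Group by era (each group listed oldest first) — Paleozoic: Ordovician, Carboniferous, Permian; Mesozoic: Triassic, Jurassic, Cretaceous; Cenozoic: Paleogene, Quaternary. The eras run Paleozoic → Mesozoic → Cenozoic. Concatenating the groups in that era order gives oldest to youngest directly.

Ordovician, Carboniferous, Permian, Triassic, Jurassic, Cretaceous, Paleogene, Quaternary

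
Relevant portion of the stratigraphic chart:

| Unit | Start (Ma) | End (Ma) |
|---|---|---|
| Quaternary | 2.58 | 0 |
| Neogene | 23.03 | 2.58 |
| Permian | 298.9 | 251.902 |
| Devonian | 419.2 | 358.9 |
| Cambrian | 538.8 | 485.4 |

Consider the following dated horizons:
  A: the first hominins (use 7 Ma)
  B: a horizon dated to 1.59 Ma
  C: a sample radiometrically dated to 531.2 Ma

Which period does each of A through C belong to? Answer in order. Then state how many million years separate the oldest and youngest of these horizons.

Match each age against the start–end ranges in the excerpt: A = 7 Ma → Neogene (23.03–2.58); B = 1.59 Ma → Quaternary (2.58–0); C = 531.2 Ma → Cambrian (538.8–485.4).
The largest age is 531.2 Ma and the smallest is 1.59 Ma; their difference is 529.61 Myr.

A — Neogene; B — Quaternary; C — Cambrian; span 529.61 million years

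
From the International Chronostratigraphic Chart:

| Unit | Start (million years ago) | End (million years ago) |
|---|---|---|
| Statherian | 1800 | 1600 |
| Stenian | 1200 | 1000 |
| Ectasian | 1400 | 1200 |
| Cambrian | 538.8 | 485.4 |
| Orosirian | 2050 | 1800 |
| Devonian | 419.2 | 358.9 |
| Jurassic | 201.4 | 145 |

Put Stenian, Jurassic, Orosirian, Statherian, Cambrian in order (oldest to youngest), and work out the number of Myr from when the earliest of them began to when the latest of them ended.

Start ages (Ma): Orosirian 2050, Statherian 1800, Stenian 1200, Cambrian 538.8, Jurassic 201.4.
Ordered oldest to youngest: Orosirian, Statherian, Stenian, Cambrian, Jurassic.
Span = 2050 − 145 = 1905 Myr.

Orosirian, Statherian, Stenian, Cambrian, Jurassic; total span 1905 Myr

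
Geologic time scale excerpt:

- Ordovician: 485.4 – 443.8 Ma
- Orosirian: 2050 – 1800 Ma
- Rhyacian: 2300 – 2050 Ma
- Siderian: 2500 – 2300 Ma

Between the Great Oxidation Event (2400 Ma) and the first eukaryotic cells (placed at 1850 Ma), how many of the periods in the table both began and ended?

1

The older date is 2400 Ma and the younger is 1850 Ma.
Periods with start < 2400 and end > 1850 Ma: Rhyacian (2300–2050).
That is 1 complete period.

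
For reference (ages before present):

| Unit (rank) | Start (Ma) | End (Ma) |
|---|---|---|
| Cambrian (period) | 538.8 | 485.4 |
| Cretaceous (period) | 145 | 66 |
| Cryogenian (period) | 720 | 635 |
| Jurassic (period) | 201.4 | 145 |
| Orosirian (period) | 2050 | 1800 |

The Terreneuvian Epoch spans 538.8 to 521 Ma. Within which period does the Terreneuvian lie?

The Terreneuvian (538.8–521 Ma) lies entirely within 538.8–485.4 Ma, the Cambrian Period.

Cambrian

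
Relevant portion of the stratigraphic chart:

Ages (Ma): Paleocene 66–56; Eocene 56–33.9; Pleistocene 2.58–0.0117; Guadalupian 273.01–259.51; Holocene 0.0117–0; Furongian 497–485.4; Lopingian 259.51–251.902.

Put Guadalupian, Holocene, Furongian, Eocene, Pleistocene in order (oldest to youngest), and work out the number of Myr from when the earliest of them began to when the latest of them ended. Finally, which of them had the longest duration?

From the excerpt: Guadalupian 273.01–259.51; Holocene 0.0117–0; Furongian 497–485.4; Eocene 56–33.9; Pleistocene 2.58–0.0117 (Ma).
Larger Ma is earlier, so the oldest is Furongian and the youngest is Holocene; oldest to youngest: Furongian, Guadalupian, Eocene, Pleistocene, Holocene.
Oldest start 497 minus youngest end 0 gives 497 Myr overall.
Individual lengths (start − end): Eocene 22.1; Furongian 11.6; Holocene 0.0117; Pleistocene 2.5683; Guadalupian 13.5. The largest is Eocene at 22.1 Myr.

Furongian → Guadalupian → Eocene → Pleistocene → Holocene; total span 497 Myr; longest is Eocene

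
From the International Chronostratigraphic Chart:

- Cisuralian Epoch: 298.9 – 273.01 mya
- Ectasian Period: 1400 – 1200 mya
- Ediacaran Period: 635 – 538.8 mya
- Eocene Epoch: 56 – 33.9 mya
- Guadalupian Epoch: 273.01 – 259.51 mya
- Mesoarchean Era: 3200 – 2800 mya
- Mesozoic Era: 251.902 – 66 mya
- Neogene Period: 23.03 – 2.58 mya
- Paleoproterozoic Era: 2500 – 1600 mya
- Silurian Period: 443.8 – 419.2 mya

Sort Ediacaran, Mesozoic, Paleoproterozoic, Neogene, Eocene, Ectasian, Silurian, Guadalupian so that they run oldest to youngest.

Paleoproterozoic, Ectasian, Ediacaran, Silurian, Guadalupian, Mesozoic, Eocene, Neogene

The oldest of these is Paleoproterozoic (starts 2500 Ma) and the youngest is Neogene (ends 2.58 Ma).
In between, by decreasing start age: Ectasian (1400), Ediacaran (635), Silurian (443.8), Guadalupian (273.01), Mesozoic (251.902), Eocene (56).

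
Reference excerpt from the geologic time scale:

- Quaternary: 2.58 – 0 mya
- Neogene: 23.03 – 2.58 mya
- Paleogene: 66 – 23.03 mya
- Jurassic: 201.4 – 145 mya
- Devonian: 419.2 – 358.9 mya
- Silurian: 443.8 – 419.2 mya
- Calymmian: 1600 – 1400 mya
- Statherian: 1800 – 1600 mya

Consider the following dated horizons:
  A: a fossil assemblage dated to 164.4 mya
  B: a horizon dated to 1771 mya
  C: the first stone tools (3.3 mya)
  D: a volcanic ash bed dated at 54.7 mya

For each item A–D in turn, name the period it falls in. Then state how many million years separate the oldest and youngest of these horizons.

A — Jurassic; B — Statherian; C — Neogene; D — Paleogene; span 1767.7 million years

A: 164.4 Ma lies in 201.4–145 Ma, so Jurassic.
B: 1771 Ma lies in 1800–1600 Ma, so Statherian.
C: 3.3 Ma lies in 23.03–2.58 Ma, so Neogene.
D: 54.7 Ma lies in 66–23.03 Ma, so Paleogene.
Oldest = 1771 Ma, youngest = 3.3 Ma → span 1767.7 Myr.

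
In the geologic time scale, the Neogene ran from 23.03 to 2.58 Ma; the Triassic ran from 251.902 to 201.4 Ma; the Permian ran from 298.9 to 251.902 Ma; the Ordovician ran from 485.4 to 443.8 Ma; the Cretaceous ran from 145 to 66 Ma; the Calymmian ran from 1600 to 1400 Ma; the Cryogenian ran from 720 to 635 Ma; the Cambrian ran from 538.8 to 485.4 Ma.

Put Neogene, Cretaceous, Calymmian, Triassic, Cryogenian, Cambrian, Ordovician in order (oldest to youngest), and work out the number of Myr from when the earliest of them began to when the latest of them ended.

Start ages (Ma): Calymmian 1600, Cryogenian 720, Cambrian 538.8, Ordovician 485.4, Triassic 251.902, Cretaceous 145, Neogene 23.03.
Ordered oldest to youngest: Calymmian, Cryogenian, Cambrian, Ordovician, Triassic, Cretaceous, Neogene.
Span = 1600 − 2.58 = 1597.42 Myr.

Calymmian, Cryogenian, Cambrian, Ordovician, Triassic, Cretaceous, Neogene; total span 1597.42 Myr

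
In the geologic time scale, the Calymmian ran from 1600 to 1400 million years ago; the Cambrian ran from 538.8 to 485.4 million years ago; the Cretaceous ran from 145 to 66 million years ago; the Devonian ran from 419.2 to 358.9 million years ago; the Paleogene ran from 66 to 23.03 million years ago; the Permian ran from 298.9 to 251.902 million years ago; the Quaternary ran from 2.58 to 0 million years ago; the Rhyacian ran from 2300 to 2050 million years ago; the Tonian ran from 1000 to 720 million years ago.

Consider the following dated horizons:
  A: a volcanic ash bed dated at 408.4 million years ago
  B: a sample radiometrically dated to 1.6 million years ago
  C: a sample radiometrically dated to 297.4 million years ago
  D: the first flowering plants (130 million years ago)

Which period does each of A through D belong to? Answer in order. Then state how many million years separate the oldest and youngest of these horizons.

Match each age against the start–end ranges in the excerpt: A = 408.4 Ma → Devonian (419.2–358.9); B = 1.6 Ma → Quaternary (2.58–0); C = 297.4 Ma → Permian (298.9–251.902); D = 130 Ma → Cretaceous (145–66).
The largest age is 408.4 Ma and the smallest is 1.6 Ma; their difference is 406.8 Myr.

A — Devonian; B — Quaternary; C — Permian; D — Cretaceous; span 406.8 million years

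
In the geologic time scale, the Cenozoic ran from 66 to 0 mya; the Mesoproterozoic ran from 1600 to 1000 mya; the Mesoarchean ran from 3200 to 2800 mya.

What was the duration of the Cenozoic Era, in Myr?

66 − 0 = 66 million years.

66 million years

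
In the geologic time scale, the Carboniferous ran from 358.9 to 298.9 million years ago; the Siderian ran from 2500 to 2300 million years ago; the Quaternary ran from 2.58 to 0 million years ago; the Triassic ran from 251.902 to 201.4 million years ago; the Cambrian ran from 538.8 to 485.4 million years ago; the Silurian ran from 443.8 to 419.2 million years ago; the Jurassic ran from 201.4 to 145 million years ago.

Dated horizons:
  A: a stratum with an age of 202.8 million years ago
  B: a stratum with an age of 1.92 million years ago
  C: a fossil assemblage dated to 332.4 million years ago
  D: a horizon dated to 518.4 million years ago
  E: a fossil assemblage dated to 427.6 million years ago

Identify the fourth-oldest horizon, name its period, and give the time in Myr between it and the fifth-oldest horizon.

Sorted oldest-first by Ma: D (518.4), E (427.6), C (332.4), A (202.8), B (1.92).
The fourth oldest is A at 202.8 Ma, which lies in 251.902–201.4 Ma: the Triassic.
The fifth oldest is B at 1.92 Ma; separation = |202.8 − 1.92| = 200.88 Myr.

A, in the Triassic; 200.88 million years to B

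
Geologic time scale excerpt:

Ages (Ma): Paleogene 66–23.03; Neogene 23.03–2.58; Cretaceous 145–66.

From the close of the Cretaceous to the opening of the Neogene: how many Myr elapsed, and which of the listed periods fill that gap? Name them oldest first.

42.97 million years; Paleogene

End of Cretaceous = 66 Ma; start of Neogene = 23.03 Ma.
Gap = 66 − 23.03 = 42.97 Myr.
Periods wholly inside 66–23.03 Ma: Paleogene (66–23.03).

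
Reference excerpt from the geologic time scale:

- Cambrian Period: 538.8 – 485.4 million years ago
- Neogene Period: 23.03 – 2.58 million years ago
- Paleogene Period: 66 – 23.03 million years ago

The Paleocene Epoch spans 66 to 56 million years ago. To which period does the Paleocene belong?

The Paleocene (66–56 Ma) lies entirely within 66–23.03 Ma, the Paleogene Period.

Paleogene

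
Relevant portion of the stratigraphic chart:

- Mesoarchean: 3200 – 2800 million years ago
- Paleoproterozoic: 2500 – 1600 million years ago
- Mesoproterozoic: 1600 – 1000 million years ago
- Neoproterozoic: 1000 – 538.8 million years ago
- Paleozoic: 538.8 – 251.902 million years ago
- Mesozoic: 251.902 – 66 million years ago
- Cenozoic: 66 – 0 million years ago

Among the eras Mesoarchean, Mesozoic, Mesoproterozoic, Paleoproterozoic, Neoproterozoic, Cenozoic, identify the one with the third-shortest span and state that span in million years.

Durations: Mesoarchean 400; Mesozoic 185.902; Mesoproterozoic 600; Paleoproterozoic 900; Neoproterozoic 461.2; Cenozoic 66 Myr.
Sorted shortest-first: Cenozoic (66), Mesozoic (185.902), Mesoarchean (400), Neoproterozoic (461.2), Mesoproterozoic (600), Paleoproterozoic (900).
The third shortest is Mesoarchean at 400 Myr.

Mesoarchean, 400 million years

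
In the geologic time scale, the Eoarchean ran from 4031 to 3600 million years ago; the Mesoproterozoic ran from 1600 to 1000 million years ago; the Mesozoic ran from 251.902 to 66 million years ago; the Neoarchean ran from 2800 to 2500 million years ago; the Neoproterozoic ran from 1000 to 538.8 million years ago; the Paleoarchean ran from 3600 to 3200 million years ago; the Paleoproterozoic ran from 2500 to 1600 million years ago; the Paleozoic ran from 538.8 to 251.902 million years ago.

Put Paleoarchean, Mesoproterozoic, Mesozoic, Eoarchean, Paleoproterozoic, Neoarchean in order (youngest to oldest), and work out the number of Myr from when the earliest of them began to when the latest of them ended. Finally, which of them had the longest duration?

Mesozoic → Mesoproterozoic → Paleoproterozoic → Neoarchean → Paleoarchean → Eoarchean; total span 3965 Myr; longest is Paleoproterozoic

Start ages (Ma): Eoarchean 4031, Paleoarchean 3600, Neoarchean 2800, Paleoproterozoic 2500, Mesoproterozoic 1600, Mesozoic 251.902.
Ordered youngest to oldest: Mesozoic, Mesoproterozoic, Paleoproterozoic, Neoarchean, Paleoarchean, Eoarchean.
Span = 4031 − 66 = 3965 Myr.
Durations: Mesozoic 185.902, Paleoarchean 400, Paleoproterozoic 900, Eoarchean 431, Mesoproterozoic 600, Neoarchean 300 → longest is Paleoproterozoic (900 Myr).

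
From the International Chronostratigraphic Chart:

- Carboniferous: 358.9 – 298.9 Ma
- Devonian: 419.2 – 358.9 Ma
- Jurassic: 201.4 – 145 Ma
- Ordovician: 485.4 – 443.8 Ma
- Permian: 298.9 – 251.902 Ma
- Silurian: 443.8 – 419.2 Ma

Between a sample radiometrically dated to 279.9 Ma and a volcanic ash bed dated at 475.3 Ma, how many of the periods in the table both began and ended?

3

475.3 Ma sits inside the Ordovician (485.4–443.8) and 279.9 Ma inside the Permian (298.9–251.902); neither of those is wholly between the two dates.
The listed periods lying completely between them are Silurian, Devonian, Carboniferous — 3 in all.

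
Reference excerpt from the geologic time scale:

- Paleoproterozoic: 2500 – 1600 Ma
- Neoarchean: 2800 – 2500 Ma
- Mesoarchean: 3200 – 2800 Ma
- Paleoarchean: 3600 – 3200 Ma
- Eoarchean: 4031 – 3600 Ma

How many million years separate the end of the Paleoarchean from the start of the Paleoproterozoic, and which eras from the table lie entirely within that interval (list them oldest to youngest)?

End of Paleoarchean = 3200 Ma; start of Paleoproterozoic = 2500 Ma.
Gap = 3200 − 2500 = 700 Myr.
Eras wholly inside 3200–2500 Ma: Mesoarchean (3200–2800), Neoarchean (2800–2500).

700 million years; Mesoarchean, Neoarchean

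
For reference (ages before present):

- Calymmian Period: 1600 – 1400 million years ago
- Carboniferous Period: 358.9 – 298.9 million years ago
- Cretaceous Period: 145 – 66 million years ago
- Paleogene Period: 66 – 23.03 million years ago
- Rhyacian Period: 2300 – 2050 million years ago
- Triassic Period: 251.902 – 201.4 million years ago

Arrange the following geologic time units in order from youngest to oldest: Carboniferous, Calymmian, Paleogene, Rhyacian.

Paleogene, then Carboniferous, then Calymmian, then Rhyacian

Read off each span (Ma): Carboniferous 358.9–298.9; Calymmian 1600–1400; Paleogene 66–23.03; Rhyacian 2300–2050.
Larger Ma is older, so oldest→youngest is Rhyacian, Calymmian, Carboniferous, Paleogene; reverse it for youngest→oldest.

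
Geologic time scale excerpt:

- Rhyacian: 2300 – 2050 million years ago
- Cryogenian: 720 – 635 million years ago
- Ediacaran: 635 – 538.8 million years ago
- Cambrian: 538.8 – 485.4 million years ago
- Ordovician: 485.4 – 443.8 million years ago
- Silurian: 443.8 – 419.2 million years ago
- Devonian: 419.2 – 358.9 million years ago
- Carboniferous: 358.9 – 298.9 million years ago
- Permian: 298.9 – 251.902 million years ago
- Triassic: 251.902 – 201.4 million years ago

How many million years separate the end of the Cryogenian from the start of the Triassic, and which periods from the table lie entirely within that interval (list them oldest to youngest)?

383.098 million years; Ediacaran, Cambrian, Ordovician, Silurian, Devonian, Carboniferous, Permian

The Cryogenian closes at 635 Ma and the Triassic opens at 251.902 Ma, so the interval is 635 − 251.902 = 383.098 Myr.
A period fits inside if it starts at or after 635 Ma and ends at or before 251.902 Ma; oldest first that gives Ediacaran, Cambrian, Ordovician, Silurian, Devonian, Carboniferous, Permian.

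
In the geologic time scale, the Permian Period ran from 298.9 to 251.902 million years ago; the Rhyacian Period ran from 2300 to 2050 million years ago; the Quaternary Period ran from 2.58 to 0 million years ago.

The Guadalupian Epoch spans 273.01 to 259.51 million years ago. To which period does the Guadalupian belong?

The Guadalupian (273.01–259.51 Ma) lies entirely within 298.9–251.902 Ma, the Permian Period.

Permian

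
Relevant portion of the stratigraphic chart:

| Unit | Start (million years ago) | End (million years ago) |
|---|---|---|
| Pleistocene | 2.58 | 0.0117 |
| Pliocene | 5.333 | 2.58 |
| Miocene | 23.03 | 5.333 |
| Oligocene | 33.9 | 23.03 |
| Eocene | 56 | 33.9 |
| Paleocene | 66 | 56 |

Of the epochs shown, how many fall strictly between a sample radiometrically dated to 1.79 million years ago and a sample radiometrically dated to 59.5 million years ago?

4

59.5 Ma sits inside the Paleocene (66–56) and 1.79 Ma inside the Pleistocene (2.58–0.0117); neither of those is wholly between the two dates.
The listed epochs lying completely between them are Eocene, Oligocene, Miocene, Pliocene — 4 in all.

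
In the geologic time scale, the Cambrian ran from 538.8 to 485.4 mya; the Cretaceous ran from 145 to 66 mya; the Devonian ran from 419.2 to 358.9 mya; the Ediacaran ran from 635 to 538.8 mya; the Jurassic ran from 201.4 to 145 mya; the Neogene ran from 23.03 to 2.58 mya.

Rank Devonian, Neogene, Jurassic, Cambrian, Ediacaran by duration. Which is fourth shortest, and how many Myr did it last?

Devonian, 60.3 million years

Durations: Devonian 60.3; Neogene 20.45; Jurassic 56.4; Cambrian 53.4; Ediacaran 96.2 Myr.
Sorted shortest-first: Neogene (20.45), Cambrian (53.4), Jurassic (56.4), Devonian (60.3), Ediacaran (96.2).
The fourth shortest is Devonian at 60.3 Myr.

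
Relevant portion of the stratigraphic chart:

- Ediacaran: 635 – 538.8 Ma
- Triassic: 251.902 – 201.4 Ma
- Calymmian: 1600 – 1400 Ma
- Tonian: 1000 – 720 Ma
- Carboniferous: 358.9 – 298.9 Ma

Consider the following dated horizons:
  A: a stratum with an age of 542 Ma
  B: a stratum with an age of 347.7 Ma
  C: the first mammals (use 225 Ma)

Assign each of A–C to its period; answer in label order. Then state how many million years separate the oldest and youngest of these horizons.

A: 542 Ma lies in 635–538.8 Ma, so Ediacaran.
B: 347.7 Ma lies in 358.9–298.9 Ma, so Carboniferous.
C: 225 Ma lies in 251.902–201.4 Ma, so Triassic.
Oldest = 542 Ma, youngest = 225 Ma → span 317 Myr.

A — Ediacaran; B — Carboniferous; C — Triassic; span 317 million years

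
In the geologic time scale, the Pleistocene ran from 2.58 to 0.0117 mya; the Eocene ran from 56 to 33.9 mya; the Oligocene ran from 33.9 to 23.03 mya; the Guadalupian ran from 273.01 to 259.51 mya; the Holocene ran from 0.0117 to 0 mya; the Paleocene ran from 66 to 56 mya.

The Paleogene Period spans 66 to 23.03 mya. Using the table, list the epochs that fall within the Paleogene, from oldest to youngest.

Paleocene, Eocene, Oligocene

Epochs with both bounds inside 66–23.03 Ma: Paleocene (66–56), Eocene (56–33.9), Oligocene (33.9–23.03).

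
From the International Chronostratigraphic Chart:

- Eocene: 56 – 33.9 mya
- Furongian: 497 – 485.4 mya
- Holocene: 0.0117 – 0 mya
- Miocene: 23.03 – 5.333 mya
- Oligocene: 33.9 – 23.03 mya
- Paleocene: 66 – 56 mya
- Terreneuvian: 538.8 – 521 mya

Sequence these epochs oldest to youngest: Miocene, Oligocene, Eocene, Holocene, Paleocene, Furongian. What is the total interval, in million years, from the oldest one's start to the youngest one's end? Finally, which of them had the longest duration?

Furongian, Paleocene, Eocene, Oligocene, Miocene, Holocene; total span 497 Myr; longest is Eocene

Start ages (Ma): Furongian 497, Paleocene 66, Eocene 56, Oligocene 33.9, Miocene 23.03, Holocene 0.0117.
Ordered oldest to youngest: Furongian, Paleocene, Eocene, Oligocene, Miocene, Holocene.
Span = 497 − 0 = 497 Myr.
Durations: Miocene 17.697, Eocene 22.1, Oligocene 10.87, Holocene 0.0117, Furongian 11.6, Paleocene 10 → longest is Eocene (22.1 Myr).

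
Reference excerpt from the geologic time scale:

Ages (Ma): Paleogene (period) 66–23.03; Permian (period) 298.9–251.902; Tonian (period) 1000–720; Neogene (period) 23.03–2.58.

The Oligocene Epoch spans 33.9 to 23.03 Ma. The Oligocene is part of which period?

Paleogene

The Oligocene (33.9–23.03 Ma) lies entirely within 66–23.03 Ma, the Paleogene Period.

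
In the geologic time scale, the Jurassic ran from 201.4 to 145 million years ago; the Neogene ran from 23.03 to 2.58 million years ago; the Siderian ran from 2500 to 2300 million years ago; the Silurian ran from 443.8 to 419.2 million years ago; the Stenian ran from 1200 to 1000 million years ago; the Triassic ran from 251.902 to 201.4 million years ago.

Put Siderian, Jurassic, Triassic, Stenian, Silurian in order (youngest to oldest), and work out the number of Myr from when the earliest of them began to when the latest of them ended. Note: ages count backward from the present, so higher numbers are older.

Start ages (Ma): Siderian 2500, Stenian 1200, Silurian 443.8, Triassic 251.902, Jurassic 201.4.
Ordered youngest to oldest: Jurassic, Triassic, Silurian, Stenian, Siderian.
Span = 2500 − 145 = 2355 Myr.

Jurassic, Triassic, Silurian, Stenian, Siderian; total span 2355 Myr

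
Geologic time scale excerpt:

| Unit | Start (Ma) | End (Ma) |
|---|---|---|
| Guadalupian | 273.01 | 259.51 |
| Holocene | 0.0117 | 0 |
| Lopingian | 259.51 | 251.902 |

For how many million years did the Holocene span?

0.0117 − 0 = 0.0117 million years.

0.0117 million years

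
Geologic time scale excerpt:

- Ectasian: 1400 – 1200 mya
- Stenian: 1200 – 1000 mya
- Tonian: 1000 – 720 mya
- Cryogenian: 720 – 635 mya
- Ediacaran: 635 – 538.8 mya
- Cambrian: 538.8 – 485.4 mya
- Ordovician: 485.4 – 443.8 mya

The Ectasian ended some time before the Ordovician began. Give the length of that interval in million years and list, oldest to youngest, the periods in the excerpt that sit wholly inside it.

The Ectasian closes at 1200 Ma and the Ordovician opens at 485.4 Ma, so the interval is 1200 − 485.4 = 714.6 Myr.
A period fits inside if it starts at or after 1200 Ma and ends at or before 485.4 Ma; oldest first that gives Stenian, Tonian, Cryogenian, Ediacaran, Cambrian.

714.6 million years; Stenian, Tonian, Cryogenian, Ediacaran, Cambrian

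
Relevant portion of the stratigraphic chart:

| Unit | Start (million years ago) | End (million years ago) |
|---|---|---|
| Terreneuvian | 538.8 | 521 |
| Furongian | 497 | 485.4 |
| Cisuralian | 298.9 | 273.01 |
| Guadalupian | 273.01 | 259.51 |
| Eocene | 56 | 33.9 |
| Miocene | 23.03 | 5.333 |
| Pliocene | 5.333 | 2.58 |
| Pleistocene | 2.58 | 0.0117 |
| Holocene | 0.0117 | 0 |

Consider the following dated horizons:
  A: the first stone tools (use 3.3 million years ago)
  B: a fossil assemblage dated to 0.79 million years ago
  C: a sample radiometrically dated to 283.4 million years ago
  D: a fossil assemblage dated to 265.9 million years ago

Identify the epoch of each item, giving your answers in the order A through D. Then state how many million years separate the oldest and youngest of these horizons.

A — Pliocene; B — Pleistocene; C — Cisuralian; D — Guadalupian; span 282.61 million years

A: 3.3 Ma lies in 5.333–2.58 Ma, so Pliocene.
B: 0.79 Ma lies in 2.58–0.0117 Ma, so Pleistocene.
C: 283.4 Ma lies in 298.9–273.01 Ma, so Cisuralian.
D: 265.9 Ma lies in 273.01–259.51 Ma, so Guadalupian.
Oldest = 283.4 Ma, youngest = 0.79 Ma → span 282.61 Myr.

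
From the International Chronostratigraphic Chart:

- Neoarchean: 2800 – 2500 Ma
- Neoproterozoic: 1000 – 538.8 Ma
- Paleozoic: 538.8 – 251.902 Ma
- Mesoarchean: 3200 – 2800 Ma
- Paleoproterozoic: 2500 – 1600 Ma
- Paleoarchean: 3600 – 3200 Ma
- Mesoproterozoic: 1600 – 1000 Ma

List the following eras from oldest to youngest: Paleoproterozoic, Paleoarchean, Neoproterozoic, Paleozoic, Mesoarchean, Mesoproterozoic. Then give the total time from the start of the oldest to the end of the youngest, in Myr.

From the excerpt: Paleoproterozoic 2500–1600; Paleoarchean 3600–3200; Neoproterozoic 1000–538.8; Paleozoic 538.8–251.902; Mesoarchean 3200–2800; Mesoproterozoic 1600–1000 (Ma).
Larger Ma is earlier, so the oldest is Paleoarchean and the youngest is Paleozoic; oldest to youngest: Paleoarchean, Mesoarchean, Paleoproterozoic, Mesoproterozoic, Neoproterozoic, Paleozoic.
Oldest start 3600 minus youngest end 251.902 gives 3348.098 Myr overall.

Paleoarchean → Mesoarchean → Paleoproterozoic → Mesoproterozoic → Neoproterozoic → Paleozoic; total span 3348.098 Myr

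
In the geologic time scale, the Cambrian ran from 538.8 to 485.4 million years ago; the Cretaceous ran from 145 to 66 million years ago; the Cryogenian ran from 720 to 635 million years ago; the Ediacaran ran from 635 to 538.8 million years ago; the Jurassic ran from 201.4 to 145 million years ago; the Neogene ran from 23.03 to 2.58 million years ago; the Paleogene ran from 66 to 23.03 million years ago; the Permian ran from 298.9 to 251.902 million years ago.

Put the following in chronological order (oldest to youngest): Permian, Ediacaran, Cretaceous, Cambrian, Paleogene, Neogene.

Ediacaran, Cambrian, Permian, Cretaceous, Paleogene, Neogene

The oldest of these is Ediacaran (starts 635 Ma) and the youngest is Neogene (ends 2.58 Ma).
In between, by decreasing start age: Cambrian (538.8), Permian (298.9), Cretaceous (145), Paleogene (66).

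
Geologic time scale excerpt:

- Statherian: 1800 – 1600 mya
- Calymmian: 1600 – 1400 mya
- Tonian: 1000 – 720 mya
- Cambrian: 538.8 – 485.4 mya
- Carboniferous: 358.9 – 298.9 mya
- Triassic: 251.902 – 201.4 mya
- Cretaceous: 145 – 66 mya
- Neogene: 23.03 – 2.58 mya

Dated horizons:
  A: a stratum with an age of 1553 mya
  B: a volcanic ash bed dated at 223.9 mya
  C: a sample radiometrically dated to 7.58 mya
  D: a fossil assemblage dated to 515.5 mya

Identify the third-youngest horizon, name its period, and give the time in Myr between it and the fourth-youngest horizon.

Smaller Ma means younger, so youngest first: C 7.58 < B 223.9 < D 515.5 < A 1553.
Counting 3 along gives D (515.5 Ma); the excerpt puts that inside the Cambrian, 538.8–485.4 Ma.
Next in line is A (1553 Ma), and 1553 − 515.5 = 1037.5 Myr.

D, in the Cambrian; 1037.5 million years to A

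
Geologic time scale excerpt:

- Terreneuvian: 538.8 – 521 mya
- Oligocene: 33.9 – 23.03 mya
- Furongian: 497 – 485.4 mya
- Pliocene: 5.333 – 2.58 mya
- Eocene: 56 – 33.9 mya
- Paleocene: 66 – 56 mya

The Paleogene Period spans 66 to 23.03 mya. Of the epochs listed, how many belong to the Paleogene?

Epochs inside 66–23.03 Ma: Paleocene, Eocene, Oligocene — 3 in total.

3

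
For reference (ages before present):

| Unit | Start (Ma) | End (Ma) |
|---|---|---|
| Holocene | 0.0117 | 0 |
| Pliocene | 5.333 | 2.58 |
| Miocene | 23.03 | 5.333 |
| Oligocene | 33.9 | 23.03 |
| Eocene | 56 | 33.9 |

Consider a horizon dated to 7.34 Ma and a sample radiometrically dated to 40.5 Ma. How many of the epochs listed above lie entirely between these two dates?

1

The older date is 40.5 Ma and the younger is 7.34 Ma.
Epochs with start < 40.5 and end > 7.34 Ma: Oligocene (33.9–23.03).
That is 1 complete epoch.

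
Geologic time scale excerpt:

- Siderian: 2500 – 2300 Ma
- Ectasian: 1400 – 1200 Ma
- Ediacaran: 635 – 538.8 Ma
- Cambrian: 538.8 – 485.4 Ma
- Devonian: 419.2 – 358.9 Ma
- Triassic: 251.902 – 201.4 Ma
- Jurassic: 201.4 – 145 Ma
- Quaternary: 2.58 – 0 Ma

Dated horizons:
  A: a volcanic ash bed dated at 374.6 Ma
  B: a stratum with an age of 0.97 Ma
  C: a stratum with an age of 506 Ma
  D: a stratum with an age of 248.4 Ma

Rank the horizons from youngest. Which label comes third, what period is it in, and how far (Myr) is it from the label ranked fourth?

A, in the Devonian; 131.4 million years to C

Sorted youngest-first by Ma: B (0.97), D (248.4), A (374.6), C (506).
The third youngest is A at 374.6 Ma, which lies in 419.2–358.9 Ma: the Devonian.
The fourth youngest is C at 506 Ma; separation = |374.6 − 506| = 131.4 Myr.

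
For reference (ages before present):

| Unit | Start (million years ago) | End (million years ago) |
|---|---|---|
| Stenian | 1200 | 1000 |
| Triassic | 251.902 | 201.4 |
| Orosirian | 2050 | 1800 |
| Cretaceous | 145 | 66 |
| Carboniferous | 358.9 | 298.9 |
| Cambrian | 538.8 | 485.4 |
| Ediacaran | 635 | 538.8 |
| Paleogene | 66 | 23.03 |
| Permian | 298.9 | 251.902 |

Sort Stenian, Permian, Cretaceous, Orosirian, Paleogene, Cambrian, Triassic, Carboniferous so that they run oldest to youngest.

Orosirian, Stenian, Cambrian, Carboniferous, Permian, Triassic, Cretaceous, Paleogene

The oldest of these is Orosirian (starts 2050 Ma) and the youngest is Paleogene (ends 23.03 Ma).
In between, by decreasing start age: Stenian (1200), Cambrian (538.8), Carboniferous (358.9), Permian (298.9), Triassic (251.902), Cretaceous (145).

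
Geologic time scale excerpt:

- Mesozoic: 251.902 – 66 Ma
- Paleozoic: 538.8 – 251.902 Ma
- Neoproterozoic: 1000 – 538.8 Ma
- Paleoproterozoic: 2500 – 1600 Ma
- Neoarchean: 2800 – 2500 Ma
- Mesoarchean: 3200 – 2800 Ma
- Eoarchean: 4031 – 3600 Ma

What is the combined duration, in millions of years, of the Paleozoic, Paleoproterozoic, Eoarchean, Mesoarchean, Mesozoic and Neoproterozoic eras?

Each duration: Paleozoic = 286.898; Paleoproterozoic = 900; Eoarchean = 431; Mesoarchean = 400; Mesozoic = 185.902; Neoproterozoic = 461.2.
Sum: 286.898 + 900 + 431 + 400 + 185.902 + 461.2 = 2665 Myr.

2665 million years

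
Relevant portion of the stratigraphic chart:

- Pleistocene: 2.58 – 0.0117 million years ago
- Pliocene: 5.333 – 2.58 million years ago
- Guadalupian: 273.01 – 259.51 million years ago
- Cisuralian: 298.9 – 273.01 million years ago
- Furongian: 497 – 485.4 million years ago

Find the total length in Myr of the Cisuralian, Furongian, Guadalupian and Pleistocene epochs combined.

Each duration: Cisuralian = 25.89; Furongian = 11.6; Guadalupian = 13.5; Pleistocene = 2.5683.
Sum: 25.89 + 11.6 + 13.5 + 2.5683 = 53.5583 Myr.

53.5583 million years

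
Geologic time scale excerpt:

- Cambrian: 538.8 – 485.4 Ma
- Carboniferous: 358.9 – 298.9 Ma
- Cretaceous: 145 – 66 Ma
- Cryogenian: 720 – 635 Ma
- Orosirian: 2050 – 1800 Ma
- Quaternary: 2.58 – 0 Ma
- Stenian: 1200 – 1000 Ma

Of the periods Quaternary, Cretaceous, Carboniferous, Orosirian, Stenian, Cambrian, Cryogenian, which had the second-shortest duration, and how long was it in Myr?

Start − end for each: Quaternary 2.58 − 0 = 2.58; Cretaceous 145 − 66 = 79; Carboniferous 358.9 − 298.9 = 60; Orosirian 2050 − 1800 = 250; Stenian 1200 − 1000 = 200; Cambrian 538.8 − 485.4 = 53.4; Cryogenian 720 − 635 = 85.
Ranking these from shortest: Quaternary < Cambrian < Carboniferous < Cretaceous < Cryogenian < Stenian < Orosirian.
Position 2 in that ranking is Cambrian, which lasted 53.4 Myr.

Cambrian, 53.4 million years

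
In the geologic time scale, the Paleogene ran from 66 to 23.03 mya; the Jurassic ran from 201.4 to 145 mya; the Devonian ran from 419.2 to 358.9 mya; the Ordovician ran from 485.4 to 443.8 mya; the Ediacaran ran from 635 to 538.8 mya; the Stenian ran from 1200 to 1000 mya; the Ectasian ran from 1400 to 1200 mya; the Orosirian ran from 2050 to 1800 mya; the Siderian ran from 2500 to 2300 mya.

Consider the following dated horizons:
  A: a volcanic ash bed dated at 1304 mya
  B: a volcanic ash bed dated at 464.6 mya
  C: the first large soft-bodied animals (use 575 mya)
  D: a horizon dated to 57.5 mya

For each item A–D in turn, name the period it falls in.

A — Ectasian; B — Ordovician; C — Ediacaran; D — Paleogene

Match each age against the start–end ranges in the excerpt: A = 1304 Ma → Ectasian (1400–1200); B = 464.6 Ma → Ordovician (485.4–443.8); C = 575 Ma → Ediacaran (635–538.8); D = 57.5 Ma → Paleogene (66–23.03).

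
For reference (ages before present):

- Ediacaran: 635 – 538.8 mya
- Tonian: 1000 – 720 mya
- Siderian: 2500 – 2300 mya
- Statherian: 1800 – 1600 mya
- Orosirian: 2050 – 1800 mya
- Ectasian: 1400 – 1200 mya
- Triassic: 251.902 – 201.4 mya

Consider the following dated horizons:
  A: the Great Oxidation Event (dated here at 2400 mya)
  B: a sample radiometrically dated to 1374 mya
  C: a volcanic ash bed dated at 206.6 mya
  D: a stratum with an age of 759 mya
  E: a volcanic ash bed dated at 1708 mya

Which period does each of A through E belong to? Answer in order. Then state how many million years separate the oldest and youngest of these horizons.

A: 2400 Ma lies in 2500–2300 Ma, so Siderian.
B: 1374 Ma lies in 1400–1200 Ma, so Ectasian.
C: 206.6 Ma lies in 251.902–201.4 Ma, so Triassic.
D: 759 Ma lies in 1000–720 Ma, so Tonian.
E: 1708 Ma lies in 1800–1600 Ma, so Statherian.
Oldest = 2400 Ma, youngest = 206.6 Ma → span 2193.4 Myr.

A — Siderian; B — Ectasian; C — Triassic; D — Tonian; E — Statherian; span 2193.4 million years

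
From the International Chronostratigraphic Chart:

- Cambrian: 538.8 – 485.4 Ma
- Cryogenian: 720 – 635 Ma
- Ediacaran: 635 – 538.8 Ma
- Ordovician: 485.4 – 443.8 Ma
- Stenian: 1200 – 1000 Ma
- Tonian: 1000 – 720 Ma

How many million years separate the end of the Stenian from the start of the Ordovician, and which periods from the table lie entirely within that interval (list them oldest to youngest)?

514.6 million years; Tonian, Cryogenian, Ediacaran, Cambrian

End of Stenian = 1000 Ma; start of Ordovician = 485.4 Ma.
Gap = 1000 − 485.4 = 514.6 Myr.
Periods wholly inside 1000–485.4 Ma: Tonian (1000–720), Cryogenian (720–635), Ediacaran (635–538.8), Cambrian (538.8–485.4).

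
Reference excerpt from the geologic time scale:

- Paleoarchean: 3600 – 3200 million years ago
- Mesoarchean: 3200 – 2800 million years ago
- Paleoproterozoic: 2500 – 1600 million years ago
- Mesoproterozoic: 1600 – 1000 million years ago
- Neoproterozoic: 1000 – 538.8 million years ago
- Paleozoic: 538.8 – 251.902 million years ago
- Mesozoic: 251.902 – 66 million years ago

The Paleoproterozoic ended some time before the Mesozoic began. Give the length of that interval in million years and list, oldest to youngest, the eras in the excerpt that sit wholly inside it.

1348.098 million years; Mesoproterozoic, Neoproterozoic, Paleozoic

End of Paleoproterozoic = 1600 Ma; start of Mesozoic = 251.902 Ma.
Gap = 1600 − 251.902 = 1348.098 Myr.
Eras wholly inside 1600–251.902 Ma: Mesoproterozoic (1600–1000), Neoproterozoic (1000–538.8), Paleozoic (538.8–251.902).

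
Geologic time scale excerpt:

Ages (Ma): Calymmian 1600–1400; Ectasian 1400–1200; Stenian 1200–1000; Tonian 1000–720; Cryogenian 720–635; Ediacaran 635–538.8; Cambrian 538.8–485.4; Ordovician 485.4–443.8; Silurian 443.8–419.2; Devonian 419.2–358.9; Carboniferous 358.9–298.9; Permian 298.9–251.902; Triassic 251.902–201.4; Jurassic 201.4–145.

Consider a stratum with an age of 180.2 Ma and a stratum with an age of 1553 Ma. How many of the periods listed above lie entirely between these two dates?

1553 Ma sits inside the Calymmian (1600–1400) and 180.2 Ma inside the Jurassic (201.4–145); neither of those is wholly between the two dates.
The listed periods lying completely between them are Ectasian, Stenian, Tonian, Cryogenian, Ediacaran, Cambrian, Ordovician, Silurian, Devonian, Carboniferous, Permian, Triassic — 12 in all.

12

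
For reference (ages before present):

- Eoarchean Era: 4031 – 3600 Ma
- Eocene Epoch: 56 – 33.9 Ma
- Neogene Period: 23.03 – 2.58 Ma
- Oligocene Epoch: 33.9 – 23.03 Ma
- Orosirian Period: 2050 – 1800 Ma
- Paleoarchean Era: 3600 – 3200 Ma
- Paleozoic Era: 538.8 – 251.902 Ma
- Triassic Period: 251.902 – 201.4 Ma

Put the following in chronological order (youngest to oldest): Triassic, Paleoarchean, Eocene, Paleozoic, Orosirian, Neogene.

Neogene → Eocene → Triassic → Paleozoic → Orosirian → Paleoarchean

Read off each span (Ma): Triassic 251.902–201.4; Paleoarchean 3600–3200; Eocene 56–33.9; Paleozoic 538.8–251.902; Orosirian 2050–1800; Neogene 23.03–2.58.
Larger Ma is older, so oldest→youngest is Paleoarchean, Orosirian, Paleozoic, Triassic, Eocene, Neogene; reverse it for youngest→oldest.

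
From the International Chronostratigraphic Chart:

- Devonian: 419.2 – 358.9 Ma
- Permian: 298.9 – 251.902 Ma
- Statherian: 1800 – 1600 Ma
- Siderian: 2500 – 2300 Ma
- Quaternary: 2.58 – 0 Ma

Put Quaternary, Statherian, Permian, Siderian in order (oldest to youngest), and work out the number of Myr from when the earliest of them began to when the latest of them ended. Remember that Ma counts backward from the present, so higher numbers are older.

Start ages (Ma): Siderian 2500, Statherian 1800, Permian 298.9, Quaternary 2.58.
Ordered oldest to youngest: Siderian, Statherian, Permian, Quaternary.
Span = 2500 − 0 = 2500 Myr.

Siderian, Statherian, Permian, Quaternary; total span 2500 Myr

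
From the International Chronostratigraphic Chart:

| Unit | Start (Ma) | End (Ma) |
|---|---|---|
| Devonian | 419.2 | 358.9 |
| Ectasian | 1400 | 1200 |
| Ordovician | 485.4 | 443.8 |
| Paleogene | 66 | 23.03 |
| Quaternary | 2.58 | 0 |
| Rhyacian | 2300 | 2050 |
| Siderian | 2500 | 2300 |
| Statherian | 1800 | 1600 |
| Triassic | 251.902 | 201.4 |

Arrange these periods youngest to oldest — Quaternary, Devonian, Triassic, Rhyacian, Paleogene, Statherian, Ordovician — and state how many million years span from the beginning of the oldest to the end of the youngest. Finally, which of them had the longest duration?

Quaternary, Paleogene, Triassic, Devonian, Ordovician, Statherian, Rhyacian; total span 2300 Myr; longest is Rhyacian

Start ages (Ma): Rhyacian 2300, Statherian 1800, Ordovician 485.4, Devonian 419.2, Triassic 251.902, Paleogene 66, Quaternary 2.58.
Ordered youngest to oldest: Quaternary, Paleogene, Triassic, Devonian, Ordovician, Statherian, Rhyacian.
Span = 2300 − 0 = 2300 Myr.
Durations: Paleogene 42.97, Rhyacian 250, Devonian 60.3, Quaternary 2.58, Triassic 50.502, Ordovician 41.6, Statherian 200 → longest is Rhyacian (250 Myr).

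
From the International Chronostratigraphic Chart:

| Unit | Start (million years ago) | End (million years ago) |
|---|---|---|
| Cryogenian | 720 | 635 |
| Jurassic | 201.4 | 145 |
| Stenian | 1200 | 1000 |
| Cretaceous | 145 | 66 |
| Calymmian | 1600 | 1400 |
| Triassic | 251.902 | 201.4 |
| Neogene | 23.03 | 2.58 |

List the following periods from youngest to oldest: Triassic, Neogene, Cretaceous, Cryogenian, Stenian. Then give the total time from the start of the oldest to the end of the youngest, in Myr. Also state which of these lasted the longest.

From the excerpt: Triassic 251.902–201.4; Neogene 23.03–2.58; Cretaceous 145–66; Cryogenian 720–635; Stenian 1200–1000 (Ma).
Larger Ma is earlier, so the oldest is Stenian and the youngest is Neogene; youngest to oldest: Neogene, Cretaceous, Triassic, Cryogenian, Stenian.
Oldest start 1200 minus youngest end 2.58 gives 1197.42 Myr overall.
Individual lengths (start − end): Cryogenian 85; Neogene 20.45; Stenian 200; Cretaceous 79; Triassic 50.502. The largest is Stenian at 200 Myr.

Neogene → Cretaceous → Triassic → Cryogenian → Stenian; total span 1197.42 Myr; longest is Stenian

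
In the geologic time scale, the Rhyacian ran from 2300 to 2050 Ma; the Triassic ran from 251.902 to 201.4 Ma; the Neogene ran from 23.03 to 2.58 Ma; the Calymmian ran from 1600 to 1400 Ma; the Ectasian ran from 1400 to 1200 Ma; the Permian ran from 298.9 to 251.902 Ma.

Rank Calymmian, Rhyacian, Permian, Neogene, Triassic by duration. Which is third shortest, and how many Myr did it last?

Triassic, 50.502 million years

Durations: Calymmian 200; Rhyacian 250; Permian 46.998; Neogene 20.45; Triassic 50.502 Myr.
Sorted shortest-first: Neogene (20.45), Permian (46.998), Triassic (50.502), Calymmian (200), Rhyacian (250).
The third shortest is Triassic at 50.502 Myr.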